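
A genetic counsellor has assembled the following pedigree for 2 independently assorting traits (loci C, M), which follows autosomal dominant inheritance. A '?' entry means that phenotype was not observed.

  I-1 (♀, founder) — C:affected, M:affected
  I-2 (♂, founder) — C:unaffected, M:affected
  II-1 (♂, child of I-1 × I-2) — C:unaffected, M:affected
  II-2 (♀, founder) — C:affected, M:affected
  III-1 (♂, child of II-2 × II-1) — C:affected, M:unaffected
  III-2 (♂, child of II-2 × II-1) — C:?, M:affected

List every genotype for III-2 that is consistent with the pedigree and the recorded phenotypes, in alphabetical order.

C/I-1 aff ·: Cc
C/I-2 un ·: cc
C/II-1 un I-1×I-2: cc
C/II-2 aff ·: Cc|CC
C/III-1 aff II-2×II-1: Cc
C/III-2 ? II-2×II-1: cc|Cc
⇒ C over [I-1,I-2,II-1,II-2,III-1,III-2]: 3 consistent
M/I-1 aff ·: Mm|MM
M/I-2 aff ·: Mm|MM
M/II-1 aff I-1×I-2: Mm
M/II-2 aff ·: Mm
M/III-1 un II-2×II-1: mm
M/III-2 aff II-2×II-1: Mm|MM
⇒ M over [I-1,I-2,II-1,II-2,III-1,III-2]: 6 consistent

III-2 ∈ {Cc MM, Cc Mm, cc MM, cc Mm}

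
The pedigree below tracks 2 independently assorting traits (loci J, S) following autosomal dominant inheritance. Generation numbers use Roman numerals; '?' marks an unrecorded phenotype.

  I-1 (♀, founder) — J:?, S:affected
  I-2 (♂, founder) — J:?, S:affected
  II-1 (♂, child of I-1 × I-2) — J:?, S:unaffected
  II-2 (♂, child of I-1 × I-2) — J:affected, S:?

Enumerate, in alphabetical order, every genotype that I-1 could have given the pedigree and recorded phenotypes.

I-1 ∈ {JJ Ss, Jj Ss, jj Ss}

J/I-1 ? ·: jj|Jj|JJ
J/I-2 ? ·: jj|Jj|JJ
J/II-1 ? I-1×I-2: jj|Jj|JJ
J/II-2 aff I-1×I-2: Jj|JJ
⇒ J over [I-1,I-2,II-1,II-2]: 21 consistent
S/I-1 aff ·: Ss
S/I-2 aff ·: Ss
S/II-1 un I-1×I-2: ss
S/II-2 ? I-1×I-2: ss|Ss|SS
⇒ S over [I-1,I-2,II-1,II-2]: 3 consistent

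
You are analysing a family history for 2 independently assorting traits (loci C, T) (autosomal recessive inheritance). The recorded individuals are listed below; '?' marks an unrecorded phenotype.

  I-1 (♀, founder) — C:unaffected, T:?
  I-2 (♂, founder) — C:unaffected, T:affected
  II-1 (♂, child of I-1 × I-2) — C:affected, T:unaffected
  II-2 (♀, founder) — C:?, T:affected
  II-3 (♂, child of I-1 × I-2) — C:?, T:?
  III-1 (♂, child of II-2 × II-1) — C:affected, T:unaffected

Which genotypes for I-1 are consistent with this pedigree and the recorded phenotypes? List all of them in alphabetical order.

I-1 ∈ {Cc TT, Cc Tt}

C/I-1 un ·: Cc
C/I-2 un ·: Cc
C/II-1 aff I-1×I-2: cc
C/II-2 ? ·: Cc|cc
C/II-3 ? I-1×I-2: CC|Cc|cc
C/III-1 aff II-2×II-1: cc
⇒ C over [I-1,I-2,II-1,II-2,II-3,III-1]: 6 consistent
T/I-1 ? ·: TT|Tt
T/I-2 aff ·: tt
T/II-1 un I-1×I-2: Tt
T/II-2 aff ·: tt
T/II-3 ? I-1×I-2: Tt|tt
T/III-1 un II-2×II-1: Tt
⇒ T over [I-1,I-2,II-1,II-2,II-3,III-1]: 3 consistent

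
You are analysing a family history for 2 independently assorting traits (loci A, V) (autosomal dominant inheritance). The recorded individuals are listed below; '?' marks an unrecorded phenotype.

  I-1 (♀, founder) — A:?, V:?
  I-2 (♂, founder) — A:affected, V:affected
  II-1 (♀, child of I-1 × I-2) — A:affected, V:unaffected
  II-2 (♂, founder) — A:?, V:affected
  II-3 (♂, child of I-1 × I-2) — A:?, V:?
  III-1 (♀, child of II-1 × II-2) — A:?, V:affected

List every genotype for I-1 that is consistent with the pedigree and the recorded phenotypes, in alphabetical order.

I-1 ∈ {AA Vv, AA vv, Aa Vv, Aa vv, aa Vv, aa vv}

A/I-1 ? ·: aa|Aa|AA
A/I-2 aff ·: Aa|AA
A/II-1 aff I-1×I-2: Aa|AA
A/II-2 ? ·: aa|Aa|AA
A/II-3 ? I-1×I-2: aa|Aa|AA
A/III-1 ? II-1×II-2: aa|Aa|AA
⇒ A over [I-1,I-2,II-1,II-2,II-3,III-1]: 102 consistent
V/I-1 ? ·: vv|Vv
V/I-2 aff ·: Vv
V/II-1 un I-1×I-2: vv
V/II-2 aff ·: Vv|VV
V/II-3 ? I-1×I-2: vv|Vv|VV
V/III-1 aff II-1×II-2: Vv
⇒ V over [I-1,I-2,II-1,II-2,II-3,III-1]: 10 consistent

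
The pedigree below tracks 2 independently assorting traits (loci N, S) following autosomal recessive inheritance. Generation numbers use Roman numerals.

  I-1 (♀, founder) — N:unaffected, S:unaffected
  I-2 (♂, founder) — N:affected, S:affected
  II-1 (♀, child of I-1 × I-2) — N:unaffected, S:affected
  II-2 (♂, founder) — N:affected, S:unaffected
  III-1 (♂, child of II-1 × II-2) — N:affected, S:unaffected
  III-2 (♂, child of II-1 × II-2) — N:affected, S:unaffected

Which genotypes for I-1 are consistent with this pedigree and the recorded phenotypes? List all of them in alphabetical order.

N/I-1 un ·: NN|Nn
N/I-2 aff ·: nn
N/II-1 un I-1×I-2: Nn
N/II-2 aff ·: nn
N/III-1 aff II-1×II-2: nn
N/III-2 aff II-1×II-2: nn
⇒ N over [I-1,I-2,II-1,II-2,III-1,III-2]: 2 consistent
S/I-1 un ·: Ss
S/I-2 aff ·: ss
S/II-1 aff I-1×I-2: ss
S/II-2 un ·: SS|Ss
S/III-1 un II-1×II-2: Ss
S/III-2 un II-1×II-2: Ss
⇒ S over [I-1,I-2,II-1,II-2,III-1,III-2]: 2 consistent

I-1 ∈ {NN Ss, Nn Ss}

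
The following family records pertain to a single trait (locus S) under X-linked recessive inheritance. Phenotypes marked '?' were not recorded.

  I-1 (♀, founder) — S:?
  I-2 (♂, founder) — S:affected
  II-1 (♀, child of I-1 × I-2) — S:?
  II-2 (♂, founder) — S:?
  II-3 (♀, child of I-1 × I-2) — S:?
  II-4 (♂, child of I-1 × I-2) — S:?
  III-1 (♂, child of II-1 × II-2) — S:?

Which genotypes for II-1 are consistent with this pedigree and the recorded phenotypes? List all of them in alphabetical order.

II-1 ∈ {X^SX^s, X^sX^s}

S/I-1 ? ·: X^SX^S|X^SX^s|X^sX^s
S/I-2 aff ·: X^sY
S/II-1 ? I-1×I-2: X^SX^s|X^sX^s
S/II-2 ? ·: X^SY|X^sY
S/II-3 ? I-1×I-2: X^SX^s|X^sX^s
S/II-4 ? I-1×I-2: X^SY|X^sY
S/III-1 ? II-1×II-2: X^SY|X^sY
⇒ S over [I-1,I-2,II-1,II-2,II-3,II-4,III-1]: 30 consistent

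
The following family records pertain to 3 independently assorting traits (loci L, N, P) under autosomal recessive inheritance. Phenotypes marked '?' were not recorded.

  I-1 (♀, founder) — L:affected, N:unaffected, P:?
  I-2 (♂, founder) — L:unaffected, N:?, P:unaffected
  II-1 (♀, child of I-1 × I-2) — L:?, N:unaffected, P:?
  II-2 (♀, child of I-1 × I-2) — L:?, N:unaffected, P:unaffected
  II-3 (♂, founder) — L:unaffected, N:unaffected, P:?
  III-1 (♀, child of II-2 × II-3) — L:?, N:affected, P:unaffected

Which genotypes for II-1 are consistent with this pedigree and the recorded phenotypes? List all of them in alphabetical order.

L/I-1 aff ·: ll
L/I-2 un ·: LL|Ll
L/II-1 ? I-1×I-2: Ll|ll
L/II-2 ? I-1×I-2: Ll|ll
L/II-3 un ·: LL|Ll
L/III-1 ? II-2×II-3: LL|Ll|ll
⇒ L over [I-1,I-2,II-1,II-2,II-3,III-1]: 21 consistent
N/I-1 un ·: NN|Nn
N/I-2 ? ·: NN|Nn|nn
N/II-1 un I-1×I-2: NN|Nn
N/II-2 un I-1×I-2: Nn
N/II-3 un ·: Nn
N/III-1 aff II-2×II-3: nn
⇒ N over [I-1,I-2,II-1,II-2,II-3,III-1]: 8 consistent
P/I-1 ? ·: PP|Pp|pp
P/I-2 un ·: PP|Pp
P/II-1 ? I-1×I-2: PP|Pp|pp
P/II-2 un I-1×I-2: PP|Pp
P/II-3 ? ·: PP|Pp|pp
P/III-1 un II-2×II-3: PP|Pp
⇒ P over [I-1,I-2,II-1,II-2,II-3,III-1]: 82 consistent

II-1 ∈ {Ll NN PP, Ll NN Pp, Ll NN pp, Ll Nn PP, Ll Nn Pp, Ll Nn pp, ll NN PP, ll NN Pp, ll NN pp, ll Nn PP, ll Nn Pp, ll Nn pp}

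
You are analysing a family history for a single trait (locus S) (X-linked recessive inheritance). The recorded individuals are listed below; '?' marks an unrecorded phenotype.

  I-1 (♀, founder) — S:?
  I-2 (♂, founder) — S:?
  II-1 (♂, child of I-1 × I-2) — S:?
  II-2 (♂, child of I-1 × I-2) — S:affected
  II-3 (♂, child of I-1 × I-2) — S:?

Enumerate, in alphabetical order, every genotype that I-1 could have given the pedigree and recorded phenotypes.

S/I-1 ? ·: X^SX^s|X^sX^s
S/I-2 ? ·: X^SY|X^sY
S/II-1 ? I-1×I-2: X^SY|X^sY
S/II-2 aff I-1×I-2: X^sY
S/II-3 ? I-1×I-2: X^SY|X^sY
⇒ S over [I-1,I-2,II-1,II-2,II-3]: 10 consistent

I-1 ∈ {X^SX^s, X^sX^s}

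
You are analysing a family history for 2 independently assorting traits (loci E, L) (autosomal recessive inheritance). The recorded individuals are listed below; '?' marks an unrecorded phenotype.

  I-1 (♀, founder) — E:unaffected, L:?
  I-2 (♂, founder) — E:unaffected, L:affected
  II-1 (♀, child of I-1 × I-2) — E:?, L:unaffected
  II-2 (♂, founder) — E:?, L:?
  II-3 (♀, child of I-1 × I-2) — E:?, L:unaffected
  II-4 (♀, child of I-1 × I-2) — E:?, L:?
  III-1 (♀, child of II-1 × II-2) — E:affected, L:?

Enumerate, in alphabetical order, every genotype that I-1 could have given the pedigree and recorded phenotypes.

E/I-1 un ·: EE|Ee
E/I-2 un ·: EE|Ee
E/II-1 ? I-1×I-2: Ee|ee
E/II-2 ? ·: Ee|ee
E/II-3 ? I-1×I-2: EE|Ee|ee
E/II-4 ? I-1×I-2: EE|Ee|ee
E/III-1 aff II-1×II-2: ee
⇒ E over [I-1,I-2,II-1,II-2,II-3,II-4,III-1]: 52 consistent
L/I-1 ? ·: LL|Ll
L/I-2 aff ·: ll
L/II-1 un I-1×I-2: Ll
L/II-2 ? ·: LL|Ll|ll
L/II-3 un I-1×I-2: Ll
L/II-4 ? I-1×I-2: Ll|ll
L/III-1 ? II-1×II-2: LL|Ll|ll
⇒ L over [I-1,I-2,II-1,II-2,II-3,II-4,III-1]: 21 consistent

I-1 ∈ {EE LL, EE Ll, Ee LL, Ee Ll}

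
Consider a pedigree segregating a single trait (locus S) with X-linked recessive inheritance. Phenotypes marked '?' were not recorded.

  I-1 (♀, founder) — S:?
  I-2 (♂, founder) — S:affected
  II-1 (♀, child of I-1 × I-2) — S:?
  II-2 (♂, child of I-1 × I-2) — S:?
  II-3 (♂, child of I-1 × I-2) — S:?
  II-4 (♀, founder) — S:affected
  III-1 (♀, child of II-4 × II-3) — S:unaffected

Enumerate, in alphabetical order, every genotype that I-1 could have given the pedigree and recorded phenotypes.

I-1 ∈ {X^SX^S, X^SX^s}

S/I-1 ? ·: X^SX^S|X^SX^s
S/I-2 aff ·: X^sY
S/II-1 ? I-1×I-2: X^SX^s|X^sX^s
S/II-2 ? I-1×I-2: X^SY|X^sY
S/II-3 ? I-1×I-2: X^SY
S/II-4 aff ·: X^sX^s
S/III-1 un II-4×II-3: X^SX^s
⇒ S over [I-1,I-2,II-1,II-2,II-3,II-4,III-1]: 5 consistent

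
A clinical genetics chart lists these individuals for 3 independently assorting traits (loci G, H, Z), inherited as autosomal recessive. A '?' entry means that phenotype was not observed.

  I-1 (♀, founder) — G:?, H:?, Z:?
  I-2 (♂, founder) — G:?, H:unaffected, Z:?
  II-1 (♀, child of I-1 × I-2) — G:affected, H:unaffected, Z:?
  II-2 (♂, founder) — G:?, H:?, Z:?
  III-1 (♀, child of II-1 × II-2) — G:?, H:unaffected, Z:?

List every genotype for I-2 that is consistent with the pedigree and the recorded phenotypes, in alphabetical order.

G/I-1 ? ·: Gg|gg
G/I-2 ? ·: Gg|gg
G/II-1 aff I-1×I-2: gg
G/II-2 ? ·: GG|Gg|gg
G/III-1 ? II-1×II-2: Gg|gg
⇒ G over [I-1,I-2,II-1,II-2,III-1]: 16 consistent
H/I-1 ? ·: HH|Hh|hh
H/I-2 un ·: HH|Hh
H/II-1 un I-1×I-2: HH|Hh
H/II-2 ? ·: HH|Hh|hh
H/III-1 un II-1×II-2: HH|Hh
⇒ H over [I-1,I-2,II-1,II-2,III-1]: 41 consistent
Z/I-1 ? ·: ZZ|Zz|zz
Z/I-2 ? ·: ZZ|Zz|zz
Z/II-1 ? I-1×I-2: ZZ|Zz|zz
Z/II-2 ? ·: ZZ|Zz|zz
Z/III-1 ? II-1×II-2: ZZ|Zz|zz
⇒ Z over [I-1,I-2,II-1,II-2,III-1]: 81 consistent

I-2 ∈ {Gg HH ZZ, Gg HH Zz, Gg HH zz, Gg Hh ZZ, Gg Hh Zz, Gg Hh zz, gg HH ZZ, gg HH Zz, gg HH zz, gg Hh ZZ, gg Hh Zz, gg Hh zz}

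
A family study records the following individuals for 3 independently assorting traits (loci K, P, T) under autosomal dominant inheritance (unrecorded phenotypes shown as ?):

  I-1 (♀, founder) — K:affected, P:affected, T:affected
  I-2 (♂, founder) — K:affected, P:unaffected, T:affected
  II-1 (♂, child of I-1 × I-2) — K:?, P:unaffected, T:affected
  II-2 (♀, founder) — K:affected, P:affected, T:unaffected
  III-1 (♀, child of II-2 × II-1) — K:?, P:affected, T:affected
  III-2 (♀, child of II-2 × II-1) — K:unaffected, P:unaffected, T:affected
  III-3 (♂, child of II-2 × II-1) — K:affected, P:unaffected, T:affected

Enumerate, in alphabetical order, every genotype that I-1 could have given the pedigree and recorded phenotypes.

K/I-1 aff ·: Kk|KK
K/I-2 aff ·: Kk|KK
K/II-1 ? I-1×I-2: kk|Kk
K/II-2 aff ·: Kk
K/III-1 ? II-2×II-1: kk|Kk|KK
K/III-2 un II-2×II-1: kk
K/III-3 aff II-2×II-1: Kk|KK
⇒ K over [I-1,I-2,II-1,II-2,III-1,III-2,III-3]: 20 consistent
P/I-1 aff ·: Pp
P/I-2 un ·: pp
P/II-1 un I-1×I-2: pp
P/II-2 aff ·: Pp
P/III-1 aff II-2×II-1: Pp
P/III-2 un II-2×II-1: pp
P/III-3 un II-2×II-1: pp
⇒ P over [I-1,I-2,II-1,II-2,III-1,III-2,III-3]: 1 consistent
T/I-1 aff ·: Tt|TT
T/I-2 aff ·: Tt|TT
T/II-1 aff I-1×I-2: Tt|TT
T/II-2 un ·: tt
T/III-1 aff II-2×II-1: Tt
T/III-2 aff II-2×II-1: Tt
T/III-3 aff II-2×II-1: Tt
⇒ T over [I-1,I-2,II-1,II-2,III-1,III-2,III-3]: 7 consistent

I-1 ∈ {KK Pp TT, KK Pp Tt, Kk Pp TT, Kk Pp Tt}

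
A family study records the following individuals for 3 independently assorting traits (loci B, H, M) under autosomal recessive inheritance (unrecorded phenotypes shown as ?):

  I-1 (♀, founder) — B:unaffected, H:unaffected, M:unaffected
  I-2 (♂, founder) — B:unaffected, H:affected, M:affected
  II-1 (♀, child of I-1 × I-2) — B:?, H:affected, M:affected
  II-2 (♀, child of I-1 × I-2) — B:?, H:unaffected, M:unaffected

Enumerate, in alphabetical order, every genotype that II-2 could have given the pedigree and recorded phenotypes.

B/I-1 un ·: BB|Bb
B/I-2 un ·: BB|Bb
B/II-1 ? I-1×I-2: BB|Bb|bb
B/II-2 ? I-1×I-2: BB|Bb|bb
⇒ B over [I-1,I-2,II-1,II-2]: 18 consistent
H/I-1 un ·: Hh
H/I-2 aff ·: hh
H/II-1 aff I-1×I-2: hh
H/II-2 un I-1×I-2: Hh
⇒ H over [I-1,I-2,II-1,II-2]: 1 consistent
M/I-1 un ·: Mm
M/I-2 aff ·: mm
M/II-1 aff I-1×I-2: mm
M/II-2 un I-1×I-2: Mm
⇒ M over [I-1,I-2,II-1,II-2]: 1 consistent

II-2 ∈ {BB Hh Mm, Bb Hh Mm, bb Hh Mm}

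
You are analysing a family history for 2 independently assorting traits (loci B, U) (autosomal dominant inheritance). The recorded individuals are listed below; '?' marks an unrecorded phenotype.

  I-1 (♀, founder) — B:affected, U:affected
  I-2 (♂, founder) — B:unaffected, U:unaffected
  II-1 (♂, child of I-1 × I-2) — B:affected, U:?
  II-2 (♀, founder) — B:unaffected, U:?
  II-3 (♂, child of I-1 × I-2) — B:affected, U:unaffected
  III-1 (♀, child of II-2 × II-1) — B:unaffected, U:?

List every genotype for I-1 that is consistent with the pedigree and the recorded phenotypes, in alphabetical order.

I-1 ∈ {BB Uu, Bb Uu}

B/I-1 aff ·: Bb|BB
B/I-2 un ·: bb
B/II-1 aff I-1×I-2: Bb
B/II-2 un ·: bb
B/II-3 aff I-1×I-2: Bb
B/III-1 un II-2×II-1: bb
⇒ B over [I-1,I-2,II-1,II-2,II-3,III-1]: 2 consistent
U/I-1 aff ·: Uu
U/I-2 un ·: uu
U/II-1 ? I-1×I-2: uu|Uu
U/II-2 ? ·: uu|Uu|UU
U/II-3 un I-1×I-2: uu
U/III-1 ? II-2×II-1: uu|Uu|UU
⇒ U over [I-1,I-2,II-1,II-2,II-3,III-1]: 11 consistent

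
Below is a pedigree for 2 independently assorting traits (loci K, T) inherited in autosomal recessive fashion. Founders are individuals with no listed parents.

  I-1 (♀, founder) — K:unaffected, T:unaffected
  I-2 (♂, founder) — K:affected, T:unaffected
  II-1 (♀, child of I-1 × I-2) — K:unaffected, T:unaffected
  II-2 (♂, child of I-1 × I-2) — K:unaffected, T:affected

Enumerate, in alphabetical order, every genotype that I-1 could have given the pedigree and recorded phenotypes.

K/I-1 un ·: KK|Kk
K/I-2 aff ·: kk
K/II-1 un I-1×I-2: Kk
K/II-2 un I-1×I-2: Kk
⇒ K over [I-1,I-2,II-1,II-2]: 2 consistent
T/I-1 un ·: Tt
T/I-2 un ·: Tt
T/II-1 un I-1×I-2: TT|Tt
T/II-2 aff I-1×I-2: tt
⇒ T over [I-1,I-2,II-1,II-2]: 2 consistent

I-1 ∈ {KK Tt, Kk Tt}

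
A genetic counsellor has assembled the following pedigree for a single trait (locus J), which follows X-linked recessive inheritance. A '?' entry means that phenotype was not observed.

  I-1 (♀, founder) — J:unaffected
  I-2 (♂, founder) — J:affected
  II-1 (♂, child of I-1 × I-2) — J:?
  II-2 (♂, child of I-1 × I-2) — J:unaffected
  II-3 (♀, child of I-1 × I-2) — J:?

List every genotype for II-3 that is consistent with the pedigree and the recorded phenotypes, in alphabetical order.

J/I-1 un ·: X^JX^J|X^JX^j
J/I-2 aff ·: X^jY
J/II-1 ? I-1×I-2: X^JY|X^jY
J/II-2 un I-1×I-2: X^JY
J/II-3 ? I-1×I-2: X^JX^j|X^jX^j
⇒ J over [I-1,I-2,II-1,II-2,II-3]: 5 consistent

II-3 ∈ {X^JX^j, X^jX^j}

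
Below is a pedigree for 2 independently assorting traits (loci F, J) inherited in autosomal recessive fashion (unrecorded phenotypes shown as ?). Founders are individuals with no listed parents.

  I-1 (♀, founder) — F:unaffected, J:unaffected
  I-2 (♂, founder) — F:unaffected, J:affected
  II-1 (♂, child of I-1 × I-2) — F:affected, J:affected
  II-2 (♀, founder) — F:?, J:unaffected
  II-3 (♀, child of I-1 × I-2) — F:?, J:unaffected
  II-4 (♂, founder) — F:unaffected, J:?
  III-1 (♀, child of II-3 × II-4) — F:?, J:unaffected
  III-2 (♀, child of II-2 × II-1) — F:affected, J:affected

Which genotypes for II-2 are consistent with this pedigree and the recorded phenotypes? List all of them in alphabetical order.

II-2 ∈ {Ff Jj, ff Jj}

F/I-1 un ·: Ff
F/I-2 un ·: Ff
F/II-1 aff I-1×I-2: ff
F/II-2 ? ·: Ff|ff
F/II-3 ? I-1×I-2: FF|Ff|ff
F/II-4 un ·: FF|Ff
F/III-1 ? II-3×II-4: FF|Ff|ff
F/III-2 aff II-2×II-1: ff
⇒ F over [I-1,I-2,II-1,II-2,II-3,II-4,III-1,III-2]: 22 consistent
J/I-1 un ·: Jj
J/I-2 aff ·: jj
J/II-1 aff I-1×I-2: jj
J/II-2 un ·: Jj
J/II-3 un I-1×I-2: Jj
J/II-4 ? ·: JJ|Jj|jj
J/III-1 un II-3×II-4: JJ|Jj
J/III-2 aff II-2×II-1: jj
⇒ J over [I-1,I-2,II-1,II-2,II-3,II-4,III-1,III-2]: 5 consistent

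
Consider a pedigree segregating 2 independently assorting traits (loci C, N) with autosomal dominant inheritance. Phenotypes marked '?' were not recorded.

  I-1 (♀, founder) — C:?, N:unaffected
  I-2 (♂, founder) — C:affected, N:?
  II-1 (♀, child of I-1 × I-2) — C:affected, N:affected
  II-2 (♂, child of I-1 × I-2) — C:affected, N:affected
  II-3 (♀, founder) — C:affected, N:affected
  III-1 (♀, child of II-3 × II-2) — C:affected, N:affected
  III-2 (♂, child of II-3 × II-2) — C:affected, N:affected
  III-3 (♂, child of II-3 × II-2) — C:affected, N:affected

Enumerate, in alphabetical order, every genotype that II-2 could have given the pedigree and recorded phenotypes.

C/I-1 ? ·: cc|Cc|CC
C/I-2 aff ·: Cc|CC
C/II-1 aff I-1×I-2: Cc|CC
C/II-2 aff I-1×I-2: Cc|CC
C/II-3 aff ·: Cc|CC
C/III-1 aff II-3×II-2: Cc|CC
C/III-2 aff II-3×II-2: Cc|CC
C/III-3 aff II-3×II-2: Cc|CC
⇒ C over [I-1,I-2,II-1,II-2,II-3,III-1,III-2,III-3]: 191 consistent
N/I-1 un ·: nn
N/I-2 ? ·: Nn|NN
N/II-1 aff I-1×I-2: Nn
N/II-2 aff I-1×I-2: Nn
N/II-3 aff ·: Nn|NN
N/III-1 aff II-3×II-2: Nn|NN
N/III-2 aff II-3×II-2: Nn|NN
N/III-3 aff II-3×II-2: Nn|NN
⇒ N over [I-1,I-2,II-1,II-2,II-3,III-1,III-2,III-3]: 32 consistent

II-2 ∈ {CC Nn, Cc Nn}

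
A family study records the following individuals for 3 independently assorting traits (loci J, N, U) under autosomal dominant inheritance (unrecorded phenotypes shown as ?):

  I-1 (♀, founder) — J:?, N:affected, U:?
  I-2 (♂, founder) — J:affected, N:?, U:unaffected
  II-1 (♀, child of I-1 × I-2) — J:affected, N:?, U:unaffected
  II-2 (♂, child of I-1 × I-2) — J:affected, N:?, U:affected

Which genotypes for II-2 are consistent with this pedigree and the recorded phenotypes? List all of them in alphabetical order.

II-2 ∈ {JJ NN Uu, JJ Nn Uu, JJ nn Uu, Jj NN Uu, Jj Nn Uu, Jj nn Uu}

J/I-1 ? ·: jj|Jj|JJ
J/I-2 aff ·: Jj|JJ
J/II-1 aff I-1×I-2: Jj|JJ
J/II-2 aff I-1×I-2: Jj|JJ
⇒ J over [I-1,I-2,II-1,II-2]: 15 consistent
N/I-1 aff ·: Nn|NN
N/I-2 ? ·: nn|Nn|NN
N/II-1 ? I-1×I-2: nn|Nn|NN
N/II-2 ? I-1×I-2: nn|Nn|NN
⇒ N over [I-1,I-2,II-1,II-2]: 23 consistent
U/I-1 ? ·: Uu
U/I-2 un ·: uu
U/II-1 un I-1×I-2: uu
U/II-2 aff I-1×I-2: Uu
⇒ U over [I-1,I-2,II-1,II-2]: 1 consistent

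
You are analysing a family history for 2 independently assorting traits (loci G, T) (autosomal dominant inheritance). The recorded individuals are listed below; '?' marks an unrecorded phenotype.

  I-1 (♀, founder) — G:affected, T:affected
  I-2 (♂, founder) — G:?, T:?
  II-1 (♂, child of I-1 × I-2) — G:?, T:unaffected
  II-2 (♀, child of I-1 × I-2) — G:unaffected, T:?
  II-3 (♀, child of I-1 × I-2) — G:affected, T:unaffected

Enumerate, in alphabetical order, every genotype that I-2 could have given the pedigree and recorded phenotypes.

I-2 ∈ {Gg Tt, Gg tt, gg Tt, gg tt}

G/I-1 aff ·: Gg
G/I-2 ? ·: gg|Gg
G/II-1 ? I-1×I-2: gg|Gg|GG
G/II-2 un I-1×I-2: gg
G/II-3 aff I-1×I-2: Gg|GG
⇒ G over [I-1,I-2,II-1,II-2,II-3]: 8 consistent
T/I-1 aff ·: Tt
T/I-2 ? ·: tt|Tt
T/II-1 un I-1×I-2: tt
T/II-2 ? I-1×I-2: tt|Tt|TT
T/II-3 un I-1×I-2: tt
⇒ T over [I-1,I-2,II-1,II-2,II-3]: 5 consistent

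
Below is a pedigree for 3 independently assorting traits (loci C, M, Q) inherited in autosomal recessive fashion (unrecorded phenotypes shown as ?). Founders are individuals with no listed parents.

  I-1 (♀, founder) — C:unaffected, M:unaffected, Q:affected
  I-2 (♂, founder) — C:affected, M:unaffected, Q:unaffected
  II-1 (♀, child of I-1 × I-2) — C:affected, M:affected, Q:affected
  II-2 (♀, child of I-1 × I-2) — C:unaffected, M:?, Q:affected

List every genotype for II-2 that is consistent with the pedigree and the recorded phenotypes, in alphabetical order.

C/I-1 un ·: Cc
C/I-2 aff ·: cc
C/II-1 aff I-1×I-2: cc
C/II-2 un I-1×I-2: Cc
⇒ C over [I-1,I-2,II-1,II-2]: 1 consistent
M/I-1 un ·: Mm
M/I-2 un ·: Mm
M/II-1 aff I-1×I-2: mm
M/II-2 ? I-1×I-2: MM|Mm|mm
⇒ M over [I-1,I-2,II-1,II-2]: 3 consistent
Q/I-1 aff ·: qq
Q/I-2 un ·: Qq
Q/II-1 aff I-1×I-2: qq
Q/II-2 aff I-1×I-2: qq
⇒ Q over [I-1,I-2,II-1,II-2]: 1 consistent

II-2 ∈ {Cc MM qq, Cc Mm qq, Cc mm qq}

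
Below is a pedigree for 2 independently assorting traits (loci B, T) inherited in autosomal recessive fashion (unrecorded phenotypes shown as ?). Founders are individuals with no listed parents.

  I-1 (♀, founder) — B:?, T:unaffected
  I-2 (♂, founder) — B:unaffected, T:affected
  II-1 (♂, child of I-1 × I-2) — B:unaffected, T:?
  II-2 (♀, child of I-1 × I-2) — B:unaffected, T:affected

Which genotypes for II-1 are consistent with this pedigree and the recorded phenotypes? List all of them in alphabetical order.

B/I-1 ? ·: BB|Bb|bb
B/I-2 un ·: BB|Bb
B/II-1 un I-1×I-2: BB|Bb
B/II-2 un I-1×I-2: BB|Bb
⇒ B over [I-1,I-2,II-1,II-2]: 15 consistent
T/I-1 un ·: Tt
T/I-2 aff ·: tt
T/II-1 ? I-1×I-2: Tt|tt
T/II-2 aff I-1×I-2: tt
⇒ T over [I-1,I-2,II-1,II-2]: 2 consistent

II-1 ∈ {BB Tt, BB tt, Bb Tt, Bb tt}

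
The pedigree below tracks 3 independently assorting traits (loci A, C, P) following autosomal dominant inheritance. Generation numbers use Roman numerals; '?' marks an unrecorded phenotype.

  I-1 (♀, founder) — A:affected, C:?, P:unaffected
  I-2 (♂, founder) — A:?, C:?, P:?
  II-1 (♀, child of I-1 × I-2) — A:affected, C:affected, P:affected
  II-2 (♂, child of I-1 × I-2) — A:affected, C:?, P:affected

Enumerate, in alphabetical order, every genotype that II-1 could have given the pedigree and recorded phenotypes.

A/I-1 aff ·: Aa|AA
A/I-2 ? ·: aa|Aa|AA
A/II-1 aff I-1×I-2: Aa|AA
A/II-2 aff I-1×I-2: Aa|AA
⇒ A over [I-1,I-2,II-1,II-2]: 15 consistent
C/I-1 ? ·: cc|Cc|CC
C/I-2 ? ·: cc|Cc|CC
C/II-1 aff I-1×I-2: Cc|CC
C/II-2 ? I-1×I-2: cc|Cc|CC
⇒ C over [I-1,I-2,II-1,II-2]: 21 consistent
P/I-1 un ·: pp
P/I-2 ? ·: Pp|PP
P/II-1 aff I-1×I-2: Pp
P/II-2 aff I-1×I-2: Pp
⇒ P over [I-1,I-2,II-1,II-2]: 2 consistent

II-1 ∈ {AA CC Pp, AA Cc Pp, Aa CC Pp, Aa Cc Pp}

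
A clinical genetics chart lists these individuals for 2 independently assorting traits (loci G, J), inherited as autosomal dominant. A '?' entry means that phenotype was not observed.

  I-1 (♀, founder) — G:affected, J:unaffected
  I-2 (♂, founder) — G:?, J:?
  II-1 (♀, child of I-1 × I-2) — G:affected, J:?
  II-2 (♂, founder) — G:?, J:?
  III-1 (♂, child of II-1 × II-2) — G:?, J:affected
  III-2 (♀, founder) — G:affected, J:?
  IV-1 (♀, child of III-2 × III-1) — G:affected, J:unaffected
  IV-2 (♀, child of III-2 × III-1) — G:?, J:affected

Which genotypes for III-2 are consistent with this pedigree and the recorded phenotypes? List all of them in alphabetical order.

G/I-1 aff ·: Gg|GG
G/I-2 ? ·: gg|Gg|GG
G/II-1 aff I-1×I-2: Gg|GG
G/II-2 ? ·: gg|Gg|GG
G/III-1 ? II-1×II-2: gg|Gg|GG
G/III-2 aff ·: Gg|GG
G/IV-1 aff III-2×III-1: Gg|GG
G/IV-2 ? III-2×III-1: gg|Gg|GG
⇒ G over [I-1,I-2,II-1,II-2,III-1,III-2,IV-1,IV-2]: 350 consistent
J/I-1 un ·: jj
J/I-2 ? ·: jj|Jj|JJ
J/II-1 ? I-1×I-2: jj|Jj
J/II-2 ? ·: jj|Jj|JJ
J/III-1 aff II-1×II-2: Jj
J/III-2 ? ·: jj|Jj
J/IV-1 un III-2×III-1: jj
J/IV-2 aff III-2×III-1: Jj|JJ
⇒ J over [I-1,I-2,II-1,II-2,III-1,III-2,IV-1,IV-2]: 30 consistent

III-2 ∈ {GG Jj, GG jj, Gg Jj, Gg jj}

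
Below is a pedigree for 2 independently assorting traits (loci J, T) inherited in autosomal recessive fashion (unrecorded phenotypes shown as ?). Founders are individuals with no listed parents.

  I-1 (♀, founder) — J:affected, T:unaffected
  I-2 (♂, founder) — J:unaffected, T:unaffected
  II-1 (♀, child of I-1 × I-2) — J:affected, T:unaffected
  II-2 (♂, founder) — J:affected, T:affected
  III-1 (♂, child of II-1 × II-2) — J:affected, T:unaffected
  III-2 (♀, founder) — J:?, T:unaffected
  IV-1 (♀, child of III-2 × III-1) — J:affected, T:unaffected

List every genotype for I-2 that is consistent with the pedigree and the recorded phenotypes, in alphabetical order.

I-2 ∈ {Jj TT, Jj Tt}

J/I-1 aff ·: jj
J/I-2 un ·: Jj
J/II-1 aff I-1×I-2: jj
J/II-2 aff ·: jj
J/III-1 aff II-1×II-2: jj
J/III-2 ? ·: Jj|jj
J/IV-1 aff III-2×III-1: jj
⇒ J over [I-1,I-2,II-1,II-2,III-1,III-2,IV-1]: 2 consistent
T/I-1 un ·: TT|Tt
T/I-2 un ·: TT|Tt
T/II-1 un I-1×I-2: TT|Tt
T/II-2 aff ·: tt
T/III-1 un II-1×II-2: Tt
T/III-2 un ·: TT|Tt
T/IV-1 un III-2×III-1: TT|Tt
⇒ T over [I-1,I-2,II-1,II-2,III-1,III-2,IV-1]: 28 consistent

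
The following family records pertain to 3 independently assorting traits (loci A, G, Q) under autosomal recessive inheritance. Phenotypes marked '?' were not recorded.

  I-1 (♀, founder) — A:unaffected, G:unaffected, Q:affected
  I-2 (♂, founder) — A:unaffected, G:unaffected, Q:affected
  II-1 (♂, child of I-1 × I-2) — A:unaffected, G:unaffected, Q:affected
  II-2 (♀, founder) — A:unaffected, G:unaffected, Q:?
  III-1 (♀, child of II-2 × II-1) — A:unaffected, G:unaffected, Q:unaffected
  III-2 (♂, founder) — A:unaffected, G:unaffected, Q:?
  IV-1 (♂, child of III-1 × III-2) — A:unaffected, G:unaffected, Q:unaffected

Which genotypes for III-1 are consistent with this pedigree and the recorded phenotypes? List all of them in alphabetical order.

A/I-1 un ·: AA|Aa
A/I-2 un ·: AA|Aa
A/II-1 un I-1×I-2: AA|Aa
A/II-2 un ·: AA|Aa
A/III-1 un II-2×II-1: AA|Aa
A/III-2 un ·: AA|Aa
A/IV-1 un III-1×III-2: AA|Aa
⇒ A over [I-1,I-2,II-1,II-2,III-1,III-2,IV-1]: 82 consistent
G/I-1 un ·: GG|Gg
G/I-2 un ·: GG|Gg
G/II-1 un I-1×I-2: GG|Gg
G/II-2 un ·: GG|Gg
G/III-1 un II-2×II-1: GG|Gg
G/III-2 un ·: GG|Gg
G/IV-1 un III-1×III-2: GG|Gg
⇒ G over [I-1,I-2,II-1,II-2,III-1,III-2,IV-1]: 82 consistent
Q/I-1 aff ·: qq
Q/I-2 aff ·: qq
Q/II-1 aff I-1×I-2: qq
Q/II-2 ? ·: QQ|Qq
Q/III-1 un II-2×II-1: Qq
Q/III-2 ? ·: QQ|Qq|qq
Q/IV-1 un III-1×III-2: QQ|Qq
⇒ Q over [I-1,I-2,II-1,II-2,III-1,III-2,IV-1]: 10 consistent

III-1 ∈ {AA GG Qq, AA Gg Qq, Aa GG Qq, Aa Gg Qq}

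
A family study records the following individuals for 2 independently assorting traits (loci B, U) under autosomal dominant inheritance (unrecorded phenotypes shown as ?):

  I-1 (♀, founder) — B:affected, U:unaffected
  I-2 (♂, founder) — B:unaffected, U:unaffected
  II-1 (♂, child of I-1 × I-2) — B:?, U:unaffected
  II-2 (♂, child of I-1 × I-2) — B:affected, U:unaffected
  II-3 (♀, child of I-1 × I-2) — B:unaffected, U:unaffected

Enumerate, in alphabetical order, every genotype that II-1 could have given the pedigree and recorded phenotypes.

II-1 ∈ {Bb uu, bb uu}

B/I-1 aff ·: Bb
B/I-2 un ·: bb
B/II-1 ? I-1×I-2: bb|Bb
B/II-2 aff I-1×I-2: Bb
B/II-3 un I-1×I-2: bb
⇒ B over [I-1,I-2,II-1,II-2,II-3]: 2 consistent
U/I-1 un ·: uu
U/I-2 un ·: uu
U/II-1 un I-1×I-2: uu
U/II-2 un I-1×I-2: uu
U/II-3 un I-1×I-2: uu
⇒ U over [I-1,I-2,II-1,II-2,II-3]: 1 consistent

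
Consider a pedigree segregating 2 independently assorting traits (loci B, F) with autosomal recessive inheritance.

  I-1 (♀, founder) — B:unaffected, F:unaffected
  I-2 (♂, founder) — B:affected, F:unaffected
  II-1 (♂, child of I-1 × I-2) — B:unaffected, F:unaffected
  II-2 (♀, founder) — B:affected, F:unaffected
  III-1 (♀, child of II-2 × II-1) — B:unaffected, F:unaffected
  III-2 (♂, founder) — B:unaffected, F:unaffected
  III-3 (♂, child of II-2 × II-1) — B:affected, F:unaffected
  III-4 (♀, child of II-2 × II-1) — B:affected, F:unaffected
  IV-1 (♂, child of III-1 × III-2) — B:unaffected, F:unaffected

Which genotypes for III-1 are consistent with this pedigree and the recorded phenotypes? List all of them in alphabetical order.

III-1 ∈ {Bb FF, Bb Ff}

B/I-1 un ·: BB|Bb
B/I-2 aff ·: bb
B/II-1 un I-1×I-2: Bb
B/II-2 aff ·: bb
B/III-1 un II-2×II-1: Bb
B/III-2 un ·: BB|Bb
B/III-3 aff II-2×II-1: bb
B/III-4 aff II-2×II-1: bb
B/IV-1 un III-1×III-2: BB|Bb
⇒ B over [I-1,I-2,II-1,II-2,III-1,III-2,III-3,III-4,IV-1]: 8 consistent
F/I-1 un ·: FF|Ff
F/I-2 un ·: FF|Ff
F/II-1 un I-1×I-2: FF|Ff
F/II-2 un ·: FF|Ff
F/III-1 un II-2×II-1: FF|Ff
F/III-2 un ·: FF|Ff
F/III-3 un II-2×II-1: FF|Ff
F/III-4 un II-2×II-1: FF|Ff
F/IV-1 un III-1×III-2: FF|Ff
⇒ F over [I-1,I-2,II-1,II-2,III-1,III-2,III-3,III-4,IV-1]: 292 consistent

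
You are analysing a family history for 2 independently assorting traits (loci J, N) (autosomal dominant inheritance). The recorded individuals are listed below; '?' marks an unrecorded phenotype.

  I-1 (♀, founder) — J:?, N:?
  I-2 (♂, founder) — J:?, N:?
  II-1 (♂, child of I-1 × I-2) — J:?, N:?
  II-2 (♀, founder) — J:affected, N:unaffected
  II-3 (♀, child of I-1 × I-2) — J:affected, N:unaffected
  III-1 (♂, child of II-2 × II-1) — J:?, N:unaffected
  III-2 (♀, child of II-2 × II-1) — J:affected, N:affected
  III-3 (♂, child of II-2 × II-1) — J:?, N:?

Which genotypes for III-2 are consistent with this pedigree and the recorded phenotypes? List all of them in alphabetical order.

III-2 ∈ {JJ Nn, Jj Nn}

J/I-1 ? ·: jj|Jj|JJ
J/I-2 ? ·: jj|Jj|JJ
J/II-1 ? I-1×I-2: jj|Jj|JJ
J/II-2 aff ·: Jj|JJ
J/II-3 aff I-1×I-2: Jj|JJ
J/III-1 ? II-2×II-1: jj|Jj|JJ
J/III-2 aff II-2×II-1: Jj|JJ
J/III-3 ? II-2×II-1: jj|Jj|JJ
⇒ J over [I-1,I-2,II-1,II-2,II-3,III-1,III-2,III-3]: 343 consistent
N/I-1 ? ·: nn|Nn
N/I-2 ? ·: nn|Nn
N/II-1 ? I-1×I-2: Nn
N/II-2 un ·: nn
N/II-3 un I-1×I-2: nn
N/III-1 un II-2×II-1: nn
N/III-2 aff II-2×II-1: Nn
N/III-3 ? II-2×II-1: nn|Nn
⇒ N over [I-1,I-2,II-1,II-2,II-3,III-1,III-2,III-3]: 6 consistent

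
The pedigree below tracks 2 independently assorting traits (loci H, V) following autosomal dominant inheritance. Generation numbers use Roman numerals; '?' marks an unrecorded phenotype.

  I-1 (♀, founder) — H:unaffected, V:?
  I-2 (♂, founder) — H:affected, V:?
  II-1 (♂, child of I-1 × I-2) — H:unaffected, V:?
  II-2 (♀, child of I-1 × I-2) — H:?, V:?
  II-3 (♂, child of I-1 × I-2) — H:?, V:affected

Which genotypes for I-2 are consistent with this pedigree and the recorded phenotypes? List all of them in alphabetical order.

H/I-1 un ·: hh
H/I-2 aff ·: Hh
H/II-1 un I-1×I-2: hh
H/II-2 ? I-1×I-2: hh|Hh
H/II-3 ? I-1×I-2: hh|Hh
⇒ H over [I-1,I-2,II-1,II-2,II-3]: 4 consistent
V/I-1 ? ·: vv|Vv|VV
V/I-2 ? ·: vv|Vv|VV
V/II-1 ? I-1×I-2: vv|Vv|VV
V/II-2 ? I-1×I-2: vv|Vv|VV
V/II-3 aff I-1×I-2: Vv|VV
⇒ V over [I-1,I-2,II-1,II-2,II-3]: 45 consistent

I-2 ∈ {Hh VV, Hh Vv, Hh vv}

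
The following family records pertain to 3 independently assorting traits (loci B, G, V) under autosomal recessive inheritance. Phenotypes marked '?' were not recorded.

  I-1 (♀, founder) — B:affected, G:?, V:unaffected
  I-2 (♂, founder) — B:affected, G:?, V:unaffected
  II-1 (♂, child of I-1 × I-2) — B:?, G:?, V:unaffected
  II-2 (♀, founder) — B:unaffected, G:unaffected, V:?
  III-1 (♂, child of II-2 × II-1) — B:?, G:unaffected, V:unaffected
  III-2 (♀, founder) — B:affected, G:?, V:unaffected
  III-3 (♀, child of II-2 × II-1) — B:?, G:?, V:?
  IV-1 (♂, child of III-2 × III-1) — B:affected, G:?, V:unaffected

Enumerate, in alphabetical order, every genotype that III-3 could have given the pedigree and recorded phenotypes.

III-3 ∈ {Bb GG VV, Bb GG Vv, Bb GG vv, Bb Gg VV, Bb Gg Vv, Bb Gg vv, Bb gg VV, Bb gg Vv, Bb gg vv, bb GG VV, bb GG Vv, bb GG vv, bb Gg VV, bb Gg Vv, bb Gg vv, bb gg VV, bb gg Vv, bb gg vv}

B/I-1 aff ·: bb
B/I-2 aff ·: bb
B/II-1 ? I-1×I-2: bb
B/II-2 un ·: BB|Bb
B/III-1 ? II-2×II-1: Bb|bb
B/III-2 aff ·: bb
B/III-3 ? II-2×II-1: Bb|bb
B/IV-1 aff III-2×III-1: bb
⇒ B over [I-1,I-2,II-1,II-2,III-1,III-2,III-3,IV-1]: 5 consistent
G/I-1 ? ·: GG|Gg|gg
G/I-2 ? ·: GG|Gg|gg
G/II-1 ? I-1×I-2: GG|Gg|gg
G/II-2 un ·: GG|Gg
G/III-1 un II-2×II-1: GG|Gg
G/III-2 ? ·: GG|Gg|gg
G/III-3 ? II-2×II-1: GG|Gg|gg
G/IV-1 ? III-2×III-1: GG|Gg|gg
⇒ G over [I-1,I-2,II-1,II-2,III-1,III-2,III-3,IV-1]: 573 consistent
V/I-1 un ·: VV|Vv
V/I-2 un ·: VV|Vv
V/II-1 un I-1×I-2: VV|Vv
V/II-2 ? ·: VV|Vv|vv
V/III-1 un II-2×II-1: VV|Vv
V/III-2 un ·: VV|Vv
V/III-3 ? II-2×II-1: VV|Vv|vv
V/IV-1 un III-2×III-1: VV|Vv
⇒ V over [I-1,I-2,II-1,II-2,III-1,III-2,III-3,IV-1]: 213 consistent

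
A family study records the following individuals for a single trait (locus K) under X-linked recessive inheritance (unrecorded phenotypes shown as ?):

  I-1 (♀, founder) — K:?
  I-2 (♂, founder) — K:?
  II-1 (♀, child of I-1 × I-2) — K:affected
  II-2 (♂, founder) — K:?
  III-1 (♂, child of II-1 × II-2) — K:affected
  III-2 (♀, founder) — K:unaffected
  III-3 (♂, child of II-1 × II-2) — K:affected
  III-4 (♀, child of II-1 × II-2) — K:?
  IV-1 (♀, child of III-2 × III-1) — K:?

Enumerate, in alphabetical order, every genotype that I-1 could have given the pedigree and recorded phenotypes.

I-1 ∈ {X^KX^k, X^kX^k}

K/I-1 ? ·: X^KX^k|X^kX^k
K/I-2 ? ·: X^kY
K/II-1 aff I-1×I-2: X^kX^k
K/II-2 ? ·: X^KY|X^kY
K/III-1 aff II-1×II-2: X^kY
K/III-2 un ·: X^KX^K|X^KX^k
K/III-3 aff II-1×II-2: X^kY
K/III-4 ? II-1×II-2: X^KX^k|X^kX^k
K/IV-1 ? III-2×III-1: X^KX^k|X^kX^k
⇒ K over [I-1,I-2,II-1,II-2,III-1,III-2,III-3,III-4,IV-1]: 12 consistent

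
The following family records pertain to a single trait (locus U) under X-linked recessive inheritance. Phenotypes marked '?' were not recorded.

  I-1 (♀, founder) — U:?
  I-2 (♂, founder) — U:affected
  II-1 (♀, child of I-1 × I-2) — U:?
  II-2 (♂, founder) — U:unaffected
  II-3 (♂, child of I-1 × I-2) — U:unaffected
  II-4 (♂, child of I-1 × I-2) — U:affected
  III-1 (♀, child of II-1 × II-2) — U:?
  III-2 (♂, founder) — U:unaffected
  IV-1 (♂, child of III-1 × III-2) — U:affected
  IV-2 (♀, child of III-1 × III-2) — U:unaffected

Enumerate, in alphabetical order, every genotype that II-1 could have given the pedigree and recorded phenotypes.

II-1 ∈ {X^UX^u, X^uX^u}

U/I-1 ? ·: X^UX^u
U/I-2 aff ·: X^uY
U/II-1 ? I-1×I-2: X^UX^u|X^uX^u
U/II-2 un ·: X^UY
U/II-3 un I-1×I-2: X^UY
U/II-4 aff I-1×I-2: X^uY
U/III-1 ? II-1×II-2: X^UX^u
U/III-2 un ·: X^UY
U/IV-1 aff III-1×III-2: X^uY
U/IV-2 un III-1×III-2: X^UX^U|X^UX^u
⇒ U over [I-1,I-2,II-1,II-2,II-3,II-4,III-1,III-2,IV-1,IV-2]: 4 consistent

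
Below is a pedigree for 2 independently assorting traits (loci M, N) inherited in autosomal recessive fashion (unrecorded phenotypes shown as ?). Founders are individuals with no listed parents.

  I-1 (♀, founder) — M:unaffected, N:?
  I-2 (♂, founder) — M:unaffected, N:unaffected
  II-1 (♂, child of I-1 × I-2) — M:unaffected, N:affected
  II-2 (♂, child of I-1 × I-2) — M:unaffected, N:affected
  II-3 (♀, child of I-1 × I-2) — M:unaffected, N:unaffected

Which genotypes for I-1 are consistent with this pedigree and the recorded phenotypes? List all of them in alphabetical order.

M/I-1 un ·: MM|Mm
M/I-2 un ·: MM|Mm
M/II-1 un I-1×I-2: MM|Mm
M/II-2 un I-1×I-2: MM|Mm
M/II-3 un I-1×I-2: MM|Mm
⇒ M over [I-1,I-2,II-1,II-2,II-3]: 25 consistent
N/I-1 ? ·: Nn|nn
N/I-2 un ·: Nn
N/II-1 aff I-1×I-2: nn
N/II-2 aff I-1×I-2: nn
N/II-3 un I-1×I-2: NN|Nn
⇒ N over [I-1,I-2,II-1,II-2,II-3]: 3 consistent

I-1 ∈ {MM Nn, MM nn, Mm Nn, Mm nn}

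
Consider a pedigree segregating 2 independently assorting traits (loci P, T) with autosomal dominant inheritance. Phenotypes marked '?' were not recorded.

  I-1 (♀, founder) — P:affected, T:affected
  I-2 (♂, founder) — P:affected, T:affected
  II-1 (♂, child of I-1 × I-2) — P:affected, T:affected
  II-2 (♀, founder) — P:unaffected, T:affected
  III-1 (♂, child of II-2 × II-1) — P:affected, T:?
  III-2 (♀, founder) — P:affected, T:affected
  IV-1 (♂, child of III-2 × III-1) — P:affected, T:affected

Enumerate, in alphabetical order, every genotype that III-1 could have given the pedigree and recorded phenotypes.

P/I-1 aff ·: Pp|PP
P/I-2 aff ·: Pp|PP
P/II-1 aff I-1×I-2: Pp|PP
P/II-2 un ·: pp
P/III-1 aff II-2×II-1: Pp
P/III-2 aff ·: Pp|PP
P/IV-1 aff III-2×III-1: Pp|PP
⇒ P over [I-1,I-2,II-1,II-2,III-1,III-2,IV-1]: 28 consistent
T/I-1 aff ·: Tt|TT
T/I-2 aff ·: Tt|TT
T/II-1 aff I-1×I-2: Tt|TT
T/II-2 aff ·: Tt|TT
T/III-1 ? II-2×II-1: tt|Tt|TT
T/III-2 aff ·: Tt|TT
T/IV-1 aff III-2×III-1: Tt|TT
⇒ T over [I-1,I-2,II-1,II-2,III-1,III-2,IV-1]: 88 consistent

III-1 ∈ {Pp TT, Pp Tt, Pp tt}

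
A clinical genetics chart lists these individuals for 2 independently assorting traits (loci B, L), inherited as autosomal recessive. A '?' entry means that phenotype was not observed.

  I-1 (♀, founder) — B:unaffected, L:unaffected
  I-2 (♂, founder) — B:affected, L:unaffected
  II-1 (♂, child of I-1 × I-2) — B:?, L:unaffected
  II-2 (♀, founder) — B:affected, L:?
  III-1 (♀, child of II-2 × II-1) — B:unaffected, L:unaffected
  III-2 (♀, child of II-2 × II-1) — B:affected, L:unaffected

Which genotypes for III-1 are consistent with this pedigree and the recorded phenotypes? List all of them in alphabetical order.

III-1 ∈ {Bb LL, Bb Ll}

B/I-1 un ·: BB|Bb
B/I-2 aff ·: bb
B/II-1 ? I-1×I-2: Bb
B/II-2 aff ·: bb
B/III-1 un II-2×II-1: Bb
B/III-2 aff II-2×II-1: bb
⇒ B over [I-1,I-2,II-1,II-2,III-1,III-2]: 2 consistent
L/I-1 un ·: LL|Ll
L/I-2 un ·: LL|Ll
L/II-1 un I-1×I-2: LL|Ll
L/II-2 ? ·: LL|Ll|ll
L/III-1 un II-2×II-1: LL|Ll
L/III-2 un II-2×II-1: LL|Ll
⇒ L over [I-1,I-2,II-1,II-2,III-1,III-2]: 51 consistent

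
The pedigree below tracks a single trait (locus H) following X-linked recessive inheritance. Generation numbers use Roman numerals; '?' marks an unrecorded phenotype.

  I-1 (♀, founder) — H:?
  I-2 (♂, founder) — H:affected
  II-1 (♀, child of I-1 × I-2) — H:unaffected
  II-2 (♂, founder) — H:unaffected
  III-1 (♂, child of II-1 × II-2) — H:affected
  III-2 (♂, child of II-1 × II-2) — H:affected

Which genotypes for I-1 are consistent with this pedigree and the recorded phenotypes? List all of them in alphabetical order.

H/I-1 ? ·: X^HX^H|X^HX^h
H/I-2 aff ·: X^hY
H/II-1 un I-1×I-2: X^HX^h
H/II-2 un ·: X^HY
H/III-1 aff II-1×II-2: X^hY
H/III-2 aff II-1×II-2: X^hY
⇒ H over [I-1,I-2,II-1,II-2,III-1,III-2]: 2 consistent

I-1 ∈ {X^HX^H, X^HX^h}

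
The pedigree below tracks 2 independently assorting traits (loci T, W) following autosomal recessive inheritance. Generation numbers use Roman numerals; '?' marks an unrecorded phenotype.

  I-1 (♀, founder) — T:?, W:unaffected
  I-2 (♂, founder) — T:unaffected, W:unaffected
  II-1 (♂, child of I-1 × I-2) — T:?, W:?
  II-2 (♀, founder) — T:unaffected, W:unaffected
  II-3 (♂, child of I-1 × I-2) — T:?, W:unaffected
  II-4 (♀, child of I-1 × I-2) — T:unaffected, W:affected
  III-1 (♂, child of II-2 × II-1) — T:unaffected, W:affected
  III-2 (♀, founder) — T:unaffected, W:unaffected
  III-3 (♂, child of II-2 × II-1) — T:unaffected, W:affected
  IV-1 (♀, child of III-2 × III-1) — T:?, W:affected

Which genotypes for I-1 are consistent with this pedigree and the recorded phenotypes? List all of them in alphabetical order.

T/I-1 ? ·: TT|Tt|tt
T/I-2 un ·: TT|Tt
T/II-1 ? I-1×I-2: TT|Tt|tt
T/II-2 un ·: TT|Tt
T/II-3 ? I-1×I-2: TT|Tt|tt
T/II-4 un I-1×I-2: TT|Tt
T/III-1 un II-2×II-1: TT|Tt
T/III-2 un ·: TT|Tt
T/III-3 un II-2×II-1: TT|Tt
T/IV-1 ? III-2×III-1: TT|Tt|tt
⇒ T over [I-1,I-2,II-1,II-2,II-3,II-4,III-1,III-2,III-3,IV-1]: 909 consistent
W/I-1 un ·: Ww
W/I-2 un ·: Ww
W/II-1 ? I-1×I-2: Ww|ww
W/II-2 un ·: Ww
W/II-3 un I-1×I-2: WW|Ww
W/II-4 aff I-1×I-2: ww
W/III-1 aff II-2×II-1: ww
W/III-2 un ·: Ww
W/III-3 aff II-2×II-1: ww
W/IV-1 aff III-2×III-1: ww
⇒ W over [I-1,I-2,II-1,II-2,II-3,II-4,III-1,III-2,III-3,IV-1]: 4 consistent

I-1 ∈ {TT Ww, Tt Ww, tt Ww}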